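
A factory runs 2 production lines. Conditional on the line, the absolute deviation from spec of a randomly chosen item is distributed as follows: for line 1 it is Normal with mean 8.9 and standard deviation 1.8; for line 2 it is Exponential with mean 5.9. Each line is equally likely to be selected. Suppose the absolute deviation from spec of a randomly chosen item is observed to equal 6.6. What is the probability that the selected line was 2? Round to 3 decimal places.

0.361

Likelihoods f(6.6 | ·): 1: 0.0979711; 2: 0.0553767.
Posterior ∝ prior × likelihood. Numerator for 2: 0.5·0.0553767 = 0.0276883.
Normalizing constant: 0.5·0.0979711 + 0.5·0.0553767 = 0.0766739.
P(2 | observation) = 0.0276883 / 0.0766739 = 0.361118.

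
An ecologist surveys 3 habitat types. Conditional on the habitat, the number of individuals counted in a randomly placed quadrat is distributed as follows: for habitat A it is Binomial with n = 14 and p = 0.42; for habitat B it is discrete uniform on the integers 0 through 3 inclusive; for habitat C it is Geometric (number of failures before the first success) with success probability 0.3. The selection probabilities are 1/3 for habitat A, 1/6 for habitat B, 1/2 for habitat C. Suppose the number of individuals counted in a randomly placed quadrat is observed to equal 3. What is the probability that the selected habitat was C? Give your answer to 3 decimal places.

0.445

Likelihoods P(X=3 | ·): A: 0.0673841; B: 0.25; C: 0.1029.
Posterior ∝ prior × likelihood. Numerator for C: 0.5·0.1029 = 0.05145.
Normalizing constant: 0.333333·0.0673841 + 0.166667·0.25 + 0.5·0.1029 = 0.115578.
P(C | observation) = 0.05145 / 0.115578 = 0.445154.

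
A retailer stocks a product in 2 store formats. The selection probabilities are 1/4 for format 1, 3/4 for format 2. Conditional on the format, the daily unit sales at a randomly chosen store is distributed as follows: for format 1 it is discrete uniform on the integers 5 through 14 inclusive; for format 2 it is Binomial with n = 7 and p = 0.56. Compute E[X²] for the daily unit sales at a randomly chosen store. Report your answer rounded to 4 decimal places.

37.4434

For each component E[X²] = Var + (mean)², giving 1: 98.5; 2: 17.0912.
Overall E[X²] = 0.25·98.5 + 0.75·17.0912 = 37.4434.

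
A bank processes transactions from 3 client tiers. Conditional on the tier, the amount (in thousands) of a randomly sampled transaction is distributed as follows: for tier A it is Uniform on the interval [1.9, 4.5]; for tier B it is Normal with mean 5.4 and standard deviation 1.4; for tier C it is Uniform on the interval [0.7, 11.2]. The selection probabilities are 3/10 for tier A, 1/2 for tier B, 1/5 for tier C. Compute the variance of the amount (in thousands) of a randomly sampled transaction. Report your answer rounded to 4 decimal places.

4.1965

Per component, A: μ=3.2, E[X²]=10.8033; B: μ=5.4, E[X²]=31.12; C: μ=5.95, E[X²]=44.59.
E[X] = 0.3·3.2 + 0.5·5.4 + 0.2·5.95 = 4.85.
E[X²] = 0.3·10.8033 + 0.5·31.12 + 0.2·44.59 = 27.719.
Var(X) = E[X²] − (E[X])² = 27.719 − 23.5225 = 4.1965.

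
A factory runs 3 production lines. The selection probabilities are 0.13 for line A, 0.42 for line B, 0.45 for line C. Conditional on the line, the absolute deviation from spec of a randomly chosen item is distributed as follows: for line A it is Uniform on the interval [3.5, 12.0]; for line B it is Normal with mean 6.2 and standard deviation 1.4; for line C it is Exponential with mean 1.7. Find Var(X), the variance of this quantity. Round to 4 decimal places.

Per component, A: μ=7.75, E[X²]=66.0833; B: μ=6.2, E[X²]=40.4; C: μ=1.7, E[X²]=5.78.
E[X] = 0.13·7.75 + 0.42·6.2 + 0.45·1.7 = 4.3765.
E[X²] = 0.13·66.0833 + 0.42·40.4 + 0.45·5.78 = 28.1598.
Var(X) = E[X²] − (E[X])² = 28.1598 − 19.1538 = 9.00608.

9.0061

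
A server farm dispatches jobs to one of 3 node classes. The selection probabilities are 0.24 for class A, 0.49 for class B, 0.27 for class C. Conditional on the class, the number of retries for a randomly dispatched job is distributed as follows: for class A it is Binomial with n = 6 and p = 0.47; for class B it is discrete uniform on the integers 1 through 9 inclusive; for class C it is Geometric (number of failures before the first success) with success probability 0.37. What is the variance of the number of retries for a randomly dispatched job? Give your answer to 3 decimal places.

Per component, A: μ=2.82, E[X²]=9.447; B: μ=5, E[X²]=31.6667; C: μ=1.7027, E[X²]=7.5011.
E[X] = 0.24·2.82 + 0.49·5 + 0.27·1.7027 = 3.58653.
E[X²] = 0.24·9.447 + 0.49·31.6667 + 0.27·7.5011 = 19.8092.
Var(X) = E[X²] − (E[X])² = 19.8092 − 12.8632 = 6.94605.

6.946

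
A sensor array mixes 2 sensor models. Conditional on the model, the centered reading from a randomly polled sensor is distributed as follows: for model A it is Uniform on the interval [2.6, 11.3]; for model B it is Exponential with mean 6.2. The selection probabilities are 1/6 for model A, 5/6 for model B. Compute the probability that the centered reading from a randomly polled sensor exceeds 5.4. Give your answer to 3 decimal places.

0.462

Conditional on each model, P(X > 5.4): A: 0.678161; B: 0.418546.
By total probability, P(X > 5.4) = 0.166667·0.678161 + 0.833333·0.418546 = 0.461815.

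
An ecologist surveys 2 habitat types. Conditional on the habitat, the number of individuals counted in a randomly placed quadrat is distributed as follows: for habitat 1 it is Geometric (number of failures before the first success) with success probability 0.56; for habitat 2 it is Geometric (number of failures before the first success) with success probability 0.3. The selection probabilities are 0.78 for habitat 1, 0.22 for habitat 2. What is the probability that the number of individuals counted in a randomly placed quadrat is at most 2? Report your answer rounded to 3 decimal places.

0.858

Conditional on each habitat, P(X ≤ 2): 1: 0.914816; 2: 0.657.
By total probability, P(X ≤ 2) = 0.78·0.914816 + 0.22·0.657 = 0.858096.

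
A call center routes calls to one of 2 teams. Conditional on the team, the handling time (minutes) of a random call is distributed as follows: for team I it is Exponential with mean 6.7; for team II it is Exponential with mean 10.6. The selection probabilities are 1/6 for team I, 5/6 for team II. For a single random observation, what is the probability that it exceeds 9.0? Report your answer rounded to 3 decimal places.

0.400

Conditional on each team, P(X > 9.0): I: 0.260987; II: 0.427818.
By total probability, P(X > 9.0) = 0.166667·0.260987 + 0.833333·0.427818 = 0.400013.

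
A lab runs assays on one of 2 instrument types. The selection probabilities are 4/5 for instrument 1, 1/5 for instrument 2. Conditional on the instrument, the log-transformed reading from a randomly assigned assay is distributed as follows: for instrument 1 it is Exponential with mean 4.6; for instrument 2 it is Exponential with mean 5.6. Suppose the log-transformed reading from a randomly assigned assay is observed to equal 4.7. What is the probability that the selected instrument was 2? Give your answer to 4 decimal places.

Likelihoods f(4.7 | ·): 1: 0.078254; 2: 0.0771462.
Posterior ∝ prior × likelihood. Numerator for 2: 0.2·0.0771462 = 0.0154292.
Normalizing constant: 0.8·0.078254 + 0.2·0.0771462 = 0.0780324.
P(2 | observation) = 0.0154292 / 0.0780324 = 0.197729.

0.1977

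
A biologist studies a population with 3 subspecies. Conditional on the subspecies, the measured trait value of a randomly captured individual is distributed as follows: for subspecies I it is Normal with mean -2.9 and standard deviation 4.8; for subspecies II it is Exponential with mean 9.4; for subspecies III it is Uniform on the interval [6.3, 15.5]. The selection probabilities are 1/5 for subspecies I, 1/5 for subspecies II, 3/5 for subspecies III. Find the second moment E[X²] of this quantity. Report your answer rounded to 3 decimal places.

For each component E[X²] = Var + (mean)², giving I: 31.45; II: 176.72; III: 125.863.
Overall E[X²] = 0.2·31.45 + 0.2·176.72 + 0.6·125.863 = 117.152.

117.152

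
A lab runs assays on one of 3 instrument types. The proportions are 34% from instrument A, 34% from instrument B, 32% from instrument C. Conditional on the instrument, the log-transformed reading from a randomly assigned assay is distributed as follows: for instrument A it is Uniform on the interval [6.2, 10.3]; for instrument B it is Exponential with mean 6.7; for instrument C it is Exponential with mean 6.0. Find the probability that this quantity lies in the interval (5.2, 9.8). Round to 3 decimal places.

Conditional on each instrument, P(5.2 < X < 9.8): A: 0.878049; B: 0.228575; C: 0.225073.
By total probability, P(5.2 < X < 9.8) = 0.34·0.878049 + 0.34·0.228575 + 0.32·0.225073 = 0.448275.

0.448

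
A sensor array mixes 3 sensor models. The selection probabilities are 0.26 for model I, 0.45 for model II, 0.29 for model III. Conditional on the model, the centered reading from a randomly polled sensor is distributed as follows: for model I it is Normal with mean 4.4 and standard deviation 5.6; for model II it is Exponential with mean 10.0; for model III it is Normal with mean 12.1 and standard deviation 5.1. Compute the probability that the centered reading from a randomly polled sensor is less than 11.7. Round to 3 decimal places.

Conditional on each model, P(X < 11.7): I: 0.90381; II: 0.689633; III: 0.468742.
By total probability, P(X < 11.7) = 0.26·0.90381 + 0.45·0.689633 + 0.29·0.468742 = 0.681261.

0.681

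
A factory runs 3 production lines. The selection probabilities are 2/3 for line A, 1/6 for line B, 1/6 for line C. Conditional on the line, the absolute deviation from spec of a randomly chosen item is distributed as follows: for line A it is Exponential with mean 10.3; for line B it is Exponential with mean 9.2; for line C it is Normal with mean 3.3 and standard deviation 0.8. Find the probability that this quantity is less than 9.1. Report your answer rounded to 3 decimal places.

Conditional on each line, P(X < 9.1): A: 0.586664; B: 0.6281; C: 1.
By total probability, P(X < 9.1) = 0.666667·0.586664 + 0.166667·0.6281 + 0.166667·1 = 0.66246.

0.662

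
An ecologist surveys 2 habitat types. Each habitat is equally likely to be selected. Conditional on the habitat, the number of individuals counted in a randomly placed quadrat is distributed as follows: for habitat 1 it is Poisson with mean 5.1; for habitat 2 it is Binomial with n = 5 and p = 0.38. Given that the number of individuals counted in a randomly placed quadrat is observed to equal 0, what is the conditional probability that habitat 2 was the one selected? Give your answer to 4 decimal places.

Likelihoods P(X=0 | ·): 1: 0.00609675; 2: 0.0916133.
Posterior ∝ prior × likelihood. Numerator for 2: 0.5·0.0916133 = 0.0458066.
Normalizing constant: 0.5·0.00609675 + 0.5·0.0916133 = 0.048855.
P(2 | observation) = 0.0458066 / 0.048855 = 0.937604.

0.9376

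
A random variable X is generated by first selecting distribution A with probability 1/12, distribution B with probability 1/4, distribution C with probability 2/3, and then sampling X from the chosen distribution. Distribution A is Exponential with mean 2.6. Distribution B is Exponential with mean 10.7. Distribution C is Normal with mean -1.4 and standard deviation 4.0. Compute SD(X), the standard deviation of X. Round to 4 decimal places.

8.1554

Per component, A: μ=2.6, E[X²]=13.52; B: μ=10.7, E[X²]=228.98; C: μ=-1.4, E[X²]=17.96.
E[X] = 0.0833333·2.6 + 0.25·10.7 + 0.666667·-1.4 = 1.95833.
E[X²] = 0.0833333·13.52 + 0.25·228.98 + 0.666667·17.96 = 70.345.
Var(X) = E[X²] − (E[X])² = 70.345 − 3.83507 = 66.5099.
SD(X) = √66.5099 = 8.15536.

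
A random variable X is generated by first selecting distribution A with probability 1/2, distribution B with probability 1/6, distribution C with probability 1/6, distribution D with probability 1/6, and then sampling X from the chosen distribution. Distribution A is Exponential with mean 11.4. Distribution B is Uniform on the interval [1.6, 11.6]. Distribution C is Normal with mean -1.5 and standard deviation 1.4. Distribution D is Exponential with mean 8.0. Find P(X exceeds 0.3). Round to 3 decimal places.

0.831

Conditional on each component, P(X > 0.3): A: 0.974027; B: 1; C: 0.0992714; D: 0.963194.
By total probability, P(X > 0.3) = 0.5·0.974027 + 0.166667·1 + 0.166667·0.0992714 + 0.166667·0.963194 = 0.830758.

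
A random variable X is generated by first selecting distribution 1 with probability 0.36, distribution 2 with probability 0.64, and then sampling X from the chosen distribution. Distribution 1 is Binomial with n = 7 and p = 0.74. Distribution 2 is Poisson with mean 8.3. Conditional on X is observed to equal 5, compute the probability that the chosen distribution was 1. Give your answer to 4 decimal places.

Likelihoods P(X=5 | ·): 1: 0.31501; 2: 0.0815765.
Posterior ∝ prior × likelihood. Numerator for 1: 0.36·0.31501 = 0.113404.
Normalizing constant: 0.36·0.31501 + 0.64·0.0815765 = 0.165613.
P(1 | observation) = 0.113404 / 0.165613 = 0.684753.

0.6848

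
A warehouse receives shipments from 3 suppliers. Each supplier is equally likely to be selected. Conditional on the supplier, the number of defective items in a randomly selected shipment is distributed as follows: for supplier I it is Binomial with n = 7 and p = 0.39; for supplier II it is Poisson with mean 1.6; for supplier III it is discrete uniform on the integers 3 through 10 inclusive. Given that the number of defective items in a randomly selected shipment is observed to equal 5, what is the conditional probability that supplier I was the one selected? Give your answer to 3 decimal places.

0.331

Likelihoods P(X=5 | ·): I: 0.0705021; II: 0.017642; III: 0.125.
Posterior ∝ prior × likelihood. Numerator for I: 0.333333·0.0705021 = 0.0235007.
Normalizing constant: 0.333333·0.0705021 + 0.333333·0.017642 + 0.333333·0.125 = 0.071048.
P(I | observation) = 0.0235007 / 0.071048 = 0.330772.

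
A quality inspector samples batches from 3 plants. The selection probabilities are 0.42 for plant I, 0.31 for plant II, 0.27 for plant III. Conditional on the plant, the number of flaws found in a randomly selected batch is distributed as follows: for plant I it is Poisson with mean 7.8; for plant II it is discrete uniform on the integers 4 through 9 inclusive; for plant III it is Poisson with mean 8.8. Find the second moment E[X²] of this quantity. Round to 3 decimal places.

For each component E[X²] = Var + (mean)², giving I: 68.64; II: 45.1667; III: 86.24.
Overall E[X²] = 0.42·68.64 + 0.31·45.1667 + 0.27·86.24 = 66.1153.

66.115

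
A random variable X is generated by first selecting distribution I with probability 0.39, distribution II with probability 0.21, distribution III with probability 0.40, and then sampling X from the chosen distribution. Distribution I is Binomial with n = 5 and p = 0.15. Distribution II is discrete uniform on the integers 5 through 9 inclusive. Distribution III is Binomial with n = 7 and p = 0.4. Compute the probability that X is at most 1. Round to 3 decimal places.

Conditional on each component, P(X ≤ 1): I: 0.83521; II: 0; III: 0.15863.
By total probability, P(X ≤ 1) = 0.39·0.83521 + 0.21·0 + 0.4·0.15863 = 0.389184.

0.389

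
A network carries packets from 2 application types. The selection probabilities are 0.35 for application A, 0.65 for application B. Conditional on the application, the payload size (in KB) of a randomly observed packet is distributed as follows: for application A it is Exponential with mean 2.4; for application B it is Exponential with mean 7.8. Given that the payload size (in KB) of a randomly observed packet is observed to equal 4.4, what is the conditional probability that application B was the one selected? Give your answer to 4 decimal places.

0.6703

Likelihoods f(4.4 | ·): A: 0.0666166; B: 0.0729321.
Posterior ∝ prior × likelihood. Numerator for B: 0.65·0.0729321 = 0.0474059.
Normalizing constant: 0.35·0.0666166 + 0.65·0.0729321 = 0.0707217.
P(B | observation) = 0.0474059 / 0.0707217 = 0.670316.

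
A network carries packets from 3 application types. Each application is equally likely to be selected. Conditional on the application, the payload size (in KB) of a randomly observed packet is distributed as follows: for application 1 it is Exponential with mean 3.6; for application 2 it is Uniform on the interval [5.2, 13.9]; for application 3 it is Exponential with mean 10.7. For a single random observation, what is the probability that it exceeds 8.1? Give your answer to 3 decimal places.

Conditional on each application, P(X > 8.1): 1: 0.105399; 2: 0.666667; 3: 0.469067.
By total probability, P(X > 8.1) = 0.333333·0.105399 + 0.333333·0.666667 + 0.333333·0.469067 = 0.413711.

0.414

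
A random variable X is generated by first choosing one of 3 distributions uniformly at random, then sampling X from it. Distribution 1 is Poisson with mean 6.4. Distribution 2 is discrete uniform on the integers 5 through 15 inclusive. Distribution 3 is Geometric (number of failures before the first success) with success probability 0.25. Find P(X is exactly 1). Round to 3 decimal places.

Conditional on each component, P(X = 1): 1: 0.010634; 2: 0; 3: 0.1875.
By total probability, P(X = 1) = 0.333333·0.010634 + 0.333333·0 + 0.333333·0.1875 = 0.0660447.

0.066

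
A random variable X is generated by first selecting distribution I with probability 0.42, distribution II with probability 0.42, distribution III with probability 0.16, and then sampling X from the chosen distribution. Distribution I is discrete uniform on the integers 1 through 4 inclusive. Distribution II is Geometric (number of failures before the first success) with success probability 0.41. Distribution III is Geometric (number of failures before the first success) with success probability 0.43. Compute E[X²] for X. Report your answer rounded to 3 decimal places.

6.268

For each component E[X²] = Var + (mean)², giving I: 7.5; II: 5.58061; III: 4.83991.
Overall E[X²] = 0.42·7.5 + 0.42·5.58061 + 0.16·4.83991 = 6.26824.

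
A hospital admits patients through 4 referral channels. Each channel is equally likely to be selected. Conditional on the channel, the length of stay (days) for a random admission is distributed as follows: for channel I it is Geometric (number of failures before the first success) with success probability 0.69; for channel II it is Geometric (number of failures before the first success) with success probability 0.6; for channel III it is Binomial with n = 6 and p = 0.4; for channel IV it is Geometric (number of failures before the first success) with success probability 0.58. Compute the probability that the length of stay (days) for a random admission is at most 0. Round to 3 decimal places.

Conditional on each channel, P(X ≤ 0): I: 0.69; II: 0.6; III: 0.046656; IV: 0.58.
By total probability, P(X ≤ 0) = 0.25·0.69 + 0.25·0.6 + 0.25·0.046656 + 0.25·0.58 = 0.479164.

0.479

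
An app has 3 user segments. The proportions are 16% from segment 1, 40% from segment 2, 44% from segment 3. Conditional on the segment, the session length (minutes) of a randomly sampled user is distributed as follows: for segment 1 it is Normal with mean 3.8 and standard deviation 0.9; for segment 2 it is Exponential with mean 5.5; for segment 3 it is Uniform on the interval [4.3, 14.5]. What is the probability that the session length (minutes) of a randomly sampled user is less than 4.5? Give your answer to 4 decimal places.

0.3572

Conditional on each segment, P(X < 4.5): 1: 0.78165; 2: 0.558767; 3: 0.0196078.
By total probability, P(X < 4.5) = 0.16·0.78165 + 0.4·0.558767 + 0.44·0.0196078 = 0.357198.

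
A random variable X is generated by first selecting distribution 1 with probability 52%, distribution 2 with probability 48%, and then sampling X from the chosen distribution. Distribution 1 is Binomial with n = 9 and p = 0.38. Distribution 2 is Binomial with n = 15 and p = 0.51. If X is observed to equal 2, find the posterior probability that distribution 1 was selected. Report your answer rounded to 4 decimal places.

Likelihoods P(X=2 | ·): 1: 0.183068; 2: 0.00256377.
Posterior ∝ prior × likelihood. Numerator for 1: 0.52·0.183068 = 0.0951952.
Normalizing constant: 0.52·0.183068 + 0.48·0.00256377 = 0.0964258.
P(1 | observation) = 0.0951952 / 0.0964258 = 0.987238.

0.9872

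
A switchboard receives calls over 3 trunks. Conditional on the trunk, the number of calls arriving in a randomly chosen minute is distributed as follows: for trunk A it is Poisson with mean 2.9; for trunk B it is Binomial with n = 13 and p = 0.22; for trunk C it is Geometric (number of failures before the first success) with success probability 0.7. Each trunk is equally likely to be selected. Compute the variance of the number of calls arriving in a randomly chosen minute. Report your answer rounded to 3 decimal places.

Per component, A: μ=2.9, E[X²]=11.31; B: μ=2.86, E[X²]=10.4104; C: μ=0.428571, E[X²]=0.795918.
E[X] = 0.333333·2.9 + 0.333333·2.86 + 0.333333·0.428571 = 2.06286.
E[X²] = 0.333333·11.31 + 0.333333·10.4104 + 0.333333·0.795918 = 7.50544.
Var(X) = E[X²] − (E[X])² = 7.50544 − 4.25538 = 3.25006.

3.250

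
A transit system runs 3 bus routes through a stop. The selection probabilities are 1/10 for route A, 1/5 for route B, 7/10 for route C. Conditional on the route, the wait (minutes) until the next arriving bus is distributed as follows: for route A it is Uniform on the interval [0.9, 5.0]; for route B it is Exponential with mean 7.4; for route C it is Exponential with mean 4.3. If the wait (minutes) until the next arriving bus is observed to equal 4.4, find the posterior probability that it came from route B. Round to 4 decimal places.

0.1525

Likelihoods f(4.4 | ·): A: 0.243902; B: 0.0745657; C: 0.0835867.
Posterior ∝ prior × likelihood. Numerator for B: 0.2·0.0745657 = 0.0149131.
Normalizing constant: 0.1·0.243902 + 0.2·0.0745657 + 0.7·0.0835867 = 0.0978141.
P(B | observation) = 0.0149131 / 0.0978141 = 0.152464.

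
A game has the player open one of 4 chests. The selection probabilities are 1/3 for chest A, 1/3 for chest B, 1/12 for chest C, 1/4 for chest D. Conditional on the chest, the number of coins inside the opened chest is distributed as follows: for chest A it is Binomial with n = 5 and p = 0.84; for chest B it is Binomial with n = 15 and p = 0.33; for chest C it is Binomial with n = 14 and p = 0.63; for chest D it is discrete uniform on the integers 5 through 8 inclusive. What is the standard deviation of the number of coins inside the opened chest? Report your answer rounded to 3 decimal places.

1.934

Per component, A: μ=4.2, E[X²]=18.312; B: μ=4.95, E[X²]=27.819; C: μ=8.82, E[X²]=81.0558; D: μ=6.5, E[X²]=43.5.
E[X] = 0.333333·4.2 + 0.333333·4.95 + 0.0833333·8.82 + 0.25·6.5 = 5.41.
E[X²] = 0.333333·18.312 + 0.333333·27.819 + 0.0833333·81.0558 + 0.25·43.5 = 33.0067.
Var(X) = E[X²] − (E[X])² = 33.0067 − 29.2681 = 3.73855.
SD(X) = √3.73855 = 1.93353.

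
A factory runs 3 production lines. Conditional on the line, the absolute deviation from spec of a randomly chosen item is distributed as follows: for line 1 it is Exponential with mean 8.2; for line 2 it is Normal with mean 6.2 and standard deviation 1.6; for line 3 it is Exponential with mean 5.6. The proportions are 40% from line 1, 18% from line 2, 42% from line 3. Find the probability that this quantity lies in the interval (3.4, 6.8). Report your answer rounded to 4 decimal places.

Conditional on each line, P(3.4 < X < 6.8): 1: 0.224213; 2: 0.606111; 3: 0.247983.
By total probability, P(3.4 < X < 6.8) = 0.4·0.224213 + 0.18·0.606111 + 0.42·0.247983 = 0.302938.

0.3029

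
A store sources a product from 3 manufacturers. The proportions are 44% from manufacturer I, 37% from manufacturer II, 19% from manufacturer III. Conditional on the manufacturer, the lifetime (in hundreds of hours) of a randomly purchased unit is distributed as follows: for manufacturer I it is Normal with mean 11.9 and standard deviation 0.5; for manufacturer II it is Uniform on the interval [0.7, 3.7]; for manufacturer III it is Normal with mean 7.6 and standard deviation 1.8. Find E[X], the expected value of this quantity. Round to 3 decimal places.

Component means — I: 11.9; II: 2.2; III: 7.6.
E[X] = 0.44·11.9 + 0.37·2.2 + 0.19·7.6 = 7.494.

7.494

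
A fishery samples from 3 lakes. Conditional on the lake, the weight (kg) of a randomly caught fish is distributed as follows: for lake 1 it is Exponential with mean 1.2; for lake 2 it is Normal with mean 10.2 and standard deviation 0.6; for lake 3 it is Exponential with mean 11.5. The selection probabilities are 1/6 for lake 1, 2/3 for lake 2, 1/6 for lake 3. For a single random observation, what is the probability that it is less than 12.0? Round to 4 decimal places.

0.9404

Conditional on each lake, P(X < 12.0): 1: 0.999955; 2: 0.99865; 3: 0.647773.
By total probability, P(X < 12.0) = 0.166667·0.999955 + 0.666667·0.99865 + 0.166667·0.647773 = 0.940388.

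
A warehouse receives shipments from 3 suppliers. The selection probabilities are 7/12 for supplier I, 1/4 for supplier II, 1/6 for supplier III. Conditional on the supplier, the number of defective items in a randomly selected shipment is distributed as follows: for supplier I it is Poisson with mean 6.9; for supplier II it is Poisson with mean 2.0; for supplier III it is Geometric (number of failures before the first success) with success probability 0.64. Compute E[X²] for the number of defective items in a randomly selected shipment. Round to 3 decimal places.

For each component E[X²] = Var + (mean)², giving I: 54.51; II: 6; III: 1.19531.
Overall E[X²] = 0.583333·54.51 + 0.25·6 + 0.166667·1.19531 = 33.4967.

33.497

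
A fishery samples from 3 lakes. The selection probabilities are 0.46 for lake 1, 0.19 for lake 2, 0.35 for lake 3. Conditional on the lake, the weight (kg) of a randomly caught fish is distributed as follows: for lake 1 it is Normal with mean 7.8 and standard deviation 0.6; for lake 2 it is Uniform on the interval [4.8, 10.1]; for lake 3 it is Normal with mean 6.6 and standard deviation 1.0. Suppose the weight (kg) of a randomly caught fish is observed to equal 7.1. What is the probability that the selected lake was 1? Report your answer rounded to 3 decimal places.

Likelihoods f(7.1 | ·): 1: 0.336664; 2: 0.188679; 3: 0.352065.
Posterior ∝ prior × likelihood. Numerator for 1: 0.46·0.336664 = 0.154866.
Normalizing constant: 0.46·0.336664 + 0.19·0.188679 + 0.35·0.352065 = 0.313938.
P(1 | observation) = 0.154866 / 0.313938 = 0.493301.

0.493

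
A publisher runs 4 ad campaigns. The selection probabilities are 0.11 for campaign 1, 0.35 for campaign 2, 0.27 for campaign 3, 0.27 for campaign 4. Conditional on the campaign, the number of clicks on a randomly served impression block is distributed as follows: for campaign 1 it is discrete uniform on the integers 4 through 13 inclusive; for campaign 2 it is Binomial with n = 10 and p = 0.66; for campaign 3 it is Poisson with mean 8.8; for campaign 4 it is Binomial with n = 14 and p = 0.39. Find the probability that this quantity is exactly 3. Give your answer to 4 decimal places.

Conditional on each campaign, P(X = 3): 1: 0; 2: 0.0181203; 3: 0.0171201; 4: 0.0939558.
By total probability, P(X = 3) = 0.11·0 + 0.35·0.0181203 + 0.27·0.0171201 + 0.27·0.0939558 = 0.0363326.

0.0363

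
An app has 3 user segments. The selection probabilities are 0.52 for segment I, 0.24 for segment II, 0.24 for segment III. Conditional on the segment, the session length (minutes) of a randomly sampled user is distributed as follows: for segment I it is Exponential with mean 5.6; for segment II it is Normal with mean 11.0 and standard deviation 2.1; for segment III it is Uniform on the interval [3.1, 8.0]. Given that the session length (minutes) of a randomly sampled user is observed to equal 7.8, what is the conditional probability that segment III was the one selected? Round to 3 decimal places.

Likelihoods f(7.8 | ·): I: 0.0443508; II: 0.0594944; III: 0.204082.
Posterior ∝ prior × likelihood. Numerator for III: 0.24·0.204082 = 0.0489796.
Normalizing constant: 0.52·0.0443508 + 0.24·0.0594944 + 0.24·0.204082 = 0.0863207.
P(III | observation) = 0.0489796 / 0.0863207 = 0.567414.

0.567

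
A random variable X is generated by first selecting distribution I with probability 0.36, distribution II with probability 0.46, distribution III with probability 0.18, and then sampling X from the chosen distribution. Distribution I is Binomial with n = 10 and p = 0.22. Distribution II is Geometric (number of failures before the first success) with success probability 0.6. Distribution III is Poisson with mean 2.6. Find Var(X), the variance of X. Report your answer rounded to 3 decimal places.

2.306

Per component, I: μ=2.2, E[X²]=6.556; II: μ=0.666667, E[X²]=1.55556; III: μ=2.6, E[X²]=9.36.
E[X] = 0.36·2.2 + 0.46·0.666667 + 0.18·2.6 = 1.56667.
E[X²] = 0.36·6.556 + 0.46·1.55556 + 0.18·9.36 = 4.76052.
Var(X) = E[X²] − (E[X])² = 4.76052 − 2.45444 = 2.30607.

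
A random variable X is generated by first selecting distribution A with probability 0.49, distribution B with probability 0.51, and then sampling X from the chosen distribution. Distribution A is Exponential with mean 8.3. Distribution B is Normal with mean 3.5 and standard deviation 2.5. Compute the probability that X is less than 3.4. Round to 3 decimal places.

Conditional on each component, P(X < 3.4): A: 0.33611; B: 0.484047.
By total probability, P(X < 3.4) = 0.49·0.33611 + 0.51·0.484047 = 0.411558.

0.412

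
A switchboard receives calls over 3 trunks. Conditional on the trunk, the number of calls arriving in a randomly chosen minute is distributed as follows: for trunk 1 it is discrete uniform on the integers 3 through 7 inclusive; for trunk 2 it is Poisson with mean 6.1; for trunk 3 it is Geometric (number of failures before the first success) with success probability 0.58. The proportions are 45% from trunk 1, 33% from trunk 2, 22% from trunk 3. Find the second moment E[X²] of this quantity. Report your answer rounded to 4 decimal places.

26.8323

For each component E[X²] = Var + (mean)², giving 1: 27; 2: 43.31; 3: 1.77289.
Overall E[X²] = 0.45·27 + 0.33·43.31 + 0.22·1.77289 = 26.8323.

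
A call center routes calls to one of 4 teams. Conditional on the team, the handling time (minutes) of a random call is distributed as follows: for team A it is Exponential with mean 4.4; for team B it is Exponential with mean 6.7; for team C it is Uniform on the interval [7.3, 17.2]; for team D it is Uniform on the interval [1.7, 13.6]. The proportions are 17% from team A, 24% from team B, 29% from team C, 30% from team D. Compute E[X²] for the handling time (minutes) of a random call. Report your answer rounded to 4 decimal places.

For each component E[X²] = Var + (mean)², giving A: 38.72; B: 89.78; C: 158.23; D: 70.3233.
Overall E[X²] = 0.17·38.72 + 0.24·89.78 + 0.29·158.23 + 0.3·70.3233 = 95.1133.

95.1133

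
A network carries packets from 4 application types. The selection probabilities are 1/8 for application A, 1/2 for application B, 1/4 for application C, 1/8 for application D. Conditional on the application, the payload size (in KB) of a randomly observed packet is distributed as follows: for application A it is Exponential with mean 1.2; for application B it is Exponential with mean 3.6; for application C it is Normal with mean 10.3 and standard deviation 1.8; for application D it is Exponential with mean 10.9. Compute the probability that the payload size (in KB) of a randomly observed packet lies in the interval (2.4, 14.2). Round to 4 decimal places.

Conditional on each application, P(2.4 < X < 14.2): A: 0.135328; B: 0.494055; C: 0.984864; D: 0.530589.
By total probability, P(2.4 < X < 14.2) = 0.125·0.135328 + 0.5·0.494055 + 0.25·0.984864 + 0.125·0.530589 = 0.576483.

0.5765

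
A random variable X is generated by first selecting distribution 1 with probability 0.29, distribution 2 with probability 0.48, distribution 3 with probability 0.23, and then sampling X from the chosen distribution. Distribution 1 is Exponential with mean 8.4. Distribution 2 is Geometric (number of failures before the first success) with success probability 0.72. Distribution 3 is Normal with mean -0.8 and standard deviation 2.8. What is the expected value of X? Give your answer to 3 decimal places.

2.439

Component means — 1: 8.4; 2: 0.388889; 3: -0.8.
E[X] = 0.29·8.4 + 0.48·0.388889 + 0.23·-0.8 = 2.43867.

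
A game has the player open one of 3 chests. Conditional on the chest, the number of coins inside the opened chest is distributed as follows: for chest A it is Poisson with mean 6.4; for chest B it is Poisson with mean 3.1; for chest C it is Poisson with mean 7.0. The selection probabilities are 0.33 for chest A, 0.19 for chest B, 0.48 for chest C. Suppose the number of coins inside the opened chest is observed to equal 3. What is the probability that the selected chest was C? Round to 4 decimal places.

0.2735

Likelihoods P(X=3 | ·): A: 0.0725945; B: 0.223677; C: 0.0521293.
Posterior ∝ prior × likelihood. Numerator for C: 0.48·0.0521293 = 0.025022.
Normalizing constant: 0.33·0.0725945 + 0.19·0.223677 + 0.48·0.0521293 = 0.0914768.
P(C | observation) = 0.025022 / 0.0914768 = 0.273534.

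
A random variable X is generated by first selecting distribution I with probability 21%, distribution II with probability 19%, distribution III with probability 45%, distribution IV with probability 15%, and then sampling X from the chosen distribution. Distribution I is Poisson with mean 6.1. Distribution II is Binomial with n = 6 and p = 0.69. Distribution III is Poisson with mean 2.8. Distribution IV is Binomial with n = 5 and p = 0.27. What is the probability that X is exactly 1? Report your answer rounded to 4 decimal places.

Conditional on each component, P(X = 1): I: 0.0136815; II: 0.0118525; III: 0.170268; IV: 0.383376.
By total probability, P(X = 1) = 0.21·0.0136815 + 0.19·0.0118525 + 0.45·0.170268 + 0.15·0.383376 = 0.139252.

0.1393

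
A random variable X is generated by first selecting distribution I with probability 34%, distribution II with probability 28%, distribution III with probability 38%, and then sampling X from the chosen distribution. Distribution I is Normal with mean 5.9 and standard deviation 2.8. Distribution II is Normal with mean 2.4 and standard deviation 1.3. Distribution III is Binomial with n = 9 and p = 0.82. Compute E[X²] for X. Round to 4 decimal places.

For each component E[X²] = Var + (mean)², giving I: 42.65; II: 7.45; III: 55.7928.
Overall E[X²] = 0.34·42.65 + 0.28·7.45 + 0.38·55.7928 = 37.7883.

37.7883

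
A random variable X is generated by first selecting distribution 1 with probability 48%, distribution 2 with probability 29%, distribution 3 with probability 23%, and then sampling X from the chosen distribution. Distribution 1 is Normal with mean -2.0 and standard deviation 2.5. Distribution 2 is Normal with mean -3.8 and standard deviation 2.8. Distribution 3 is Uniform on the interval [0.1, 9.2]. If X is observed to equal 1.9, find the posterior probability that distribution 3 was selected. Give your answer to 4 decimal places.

0.4754

Likelihoods f(1.9 | ·): 1: 0.0472629; 2: 0.0179418; 3: 0.10989.
Posterior ∝ prior × likelihood. Numerator for 3: 0.23·0.10989 = 0.0252747.
Normalizing constant: 0.48·0.0472629 + 0.29·0.0179418 + 0.23·0.10989 = 0.053164.
P(3 | observation) = 0.0252747 / 0.053164 = 0.47541.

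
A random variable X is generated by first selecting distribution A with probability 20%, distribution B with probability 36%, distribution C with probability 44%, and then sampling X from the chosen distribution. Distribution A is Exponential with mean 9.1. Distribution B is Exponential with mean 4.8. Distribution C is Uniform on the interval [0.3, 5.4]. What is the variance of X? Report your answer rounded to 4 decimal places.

31.1812

Per component, A: μ=9.1, E[X²]=165.62; B: μ=4.8, E[X²]=46.08; C: μ=2.85, E[X²]=10.29.
E[X] = 0.2·9.1 + 0.36·4.8 + 0.44·2.85 = 4.802.
E[X²] = 0.2·165.62 + 0.36·46.08 + 0.44·10.29 = 54.2404.
Var(X) = E[X²] − (E[X])² = 54.2404 − 23.0592 = 31.1812.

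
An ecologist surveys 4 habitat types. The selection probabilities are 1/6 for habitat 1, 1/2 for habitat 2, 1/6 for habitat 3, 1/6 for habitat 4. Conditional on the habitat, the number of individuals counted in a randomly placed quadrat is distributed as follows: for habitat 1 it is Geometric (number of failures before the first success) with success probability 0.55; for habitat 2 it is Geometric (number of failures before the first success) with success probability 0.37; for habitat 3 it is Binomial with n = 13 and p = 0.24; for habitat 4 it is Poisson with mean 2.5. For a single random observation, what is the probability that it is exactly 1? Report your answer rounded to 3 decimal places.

0.211

Conditional on each habitat, P(X = 1): 1: 0.2475; 2: 0.2331; 3: 0.115856; 4: 0.205212.
By total probability, P(X = 1) = 0.166667·0.2475 + 0.5·0.2331 + 0.166667·0.115856 + 0.166667·0.205212 = 0.211311.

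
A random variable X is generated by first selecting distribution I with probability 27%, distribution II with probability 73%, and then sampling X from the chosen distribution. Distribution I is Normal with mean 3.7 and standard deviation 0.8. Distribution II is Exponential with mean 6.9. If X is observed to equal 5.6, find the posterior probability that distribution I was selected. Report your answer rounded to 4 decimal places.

0.1458

Likelihoods f(5.6 | ·): I: 0.0297149; II: 0.0643695.
Posterior ∝ prior × likelihood. Numerator for I: 0.27·0.0297149 = 0.00802302.
Normalizing constant: 0.27·0.0297149 + 0.73·0.0643695 = 0.0550127.
P(I | observation) = 0.00802302 / 0.0550127 = 0.145839.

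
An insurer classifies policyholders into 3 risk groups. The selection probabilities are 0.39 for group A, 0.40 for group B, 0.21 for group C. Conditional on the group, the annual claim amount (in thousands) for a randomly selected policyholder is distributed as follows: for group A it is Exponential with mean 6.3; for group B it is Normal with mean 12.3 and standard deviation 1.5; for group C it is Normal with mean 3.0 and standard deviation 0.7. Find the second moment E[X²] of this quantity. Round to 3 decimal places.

For each component E[X²] = Var + (mean)², giving A: 79.38; B: 153.54; C: 9.49.
Overall E[X²] = 0.39·79.38 + 0.4·153.54 + 0.21·9.49 = 94.3671.

94.367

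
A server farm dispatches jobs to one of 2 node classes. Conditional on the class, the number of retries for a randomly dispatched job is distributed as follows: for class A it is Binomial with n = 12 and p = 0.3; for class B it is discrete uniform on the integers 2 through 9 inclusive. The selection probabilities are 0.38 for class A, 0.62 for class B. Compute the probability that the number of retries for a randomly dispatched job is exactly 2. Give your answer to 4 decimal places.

Conditional on each class, P(X = 2): A: 0.16779; B: 0.125.
By total probability, P(X = 2) = 0.38·0.16779 + 0.62·0.125 = 0.14126.

0.1413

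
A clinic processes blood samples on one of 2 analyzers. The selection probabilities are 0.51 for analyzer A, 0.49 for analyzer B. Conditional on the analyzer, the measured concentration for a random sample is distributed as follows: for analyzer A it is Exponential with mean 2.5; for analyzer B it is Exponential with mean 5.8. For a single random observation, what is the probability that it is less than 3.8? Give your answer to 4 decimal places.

Conditional on each analyzer, P(X < 3.8): A: 0.781288; B: 0.480647.
By total probability, P(X < 3.8) = 0.51·0.781288 + 0.49·0.480647 = 0.633974.

0.6340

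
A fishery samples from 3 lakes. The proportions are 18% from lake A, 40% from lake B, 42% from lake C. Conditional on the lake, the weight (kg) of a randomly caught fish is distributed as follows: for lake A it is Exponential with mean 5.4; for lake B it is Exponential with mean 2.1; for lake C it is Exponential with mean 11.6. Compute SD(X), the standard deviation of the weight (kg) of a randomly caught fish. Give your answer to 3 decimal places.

Per component, A: μ=5.4, E[X²]=58.32; B: μ=2.1, E[X²]=8.82; C: μ=11.6, E[X²]=269.12.
E[X] = 0.18·5.4 + 0.4·2.1 + 0.42·11.6 = 6.684.
E[X²] = 0.18·58.32 + 0.4·8.82 + 0.42·269.12 = 127.056.
Var(X) = E[X²] − (E[X])² = 127.056 − 44.6759 = 82.3801.
SD(X) = √82.3801 = 9.07635.

9.076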